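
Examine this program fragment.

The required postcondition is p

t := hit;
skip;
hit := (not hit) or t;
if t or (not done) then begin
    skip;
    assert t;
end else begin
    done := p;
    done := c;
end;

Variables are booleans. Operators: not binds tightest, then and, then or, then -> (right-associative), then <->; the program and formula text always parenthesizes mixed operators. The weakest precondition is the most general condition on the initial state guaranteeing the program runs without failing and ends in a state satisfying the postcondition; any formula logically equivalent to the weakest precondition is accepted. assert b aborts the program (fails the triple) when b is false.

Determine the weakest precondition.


Working backward. After the program, p must hold.
Then branch requires t and p; else branch requires p.
Before the if: ((t or (not done)) -> (t and p)) and ((not (t or (not done))) -> p)
Before hit := (not hit) or t: ((t or (not done)) -> (t and p)) and ((not (t or (not done))) -> p)
Before skip: ((t or (not done)) -> (t and p)) and ((not (t or (not done))) -> p)
Before t := hit: ((hit or (not done)) -> (hit and p)) and ((not (hit or (not done))) -> p)
Answer: WP = ((hit or (not done)) -> (hit and p)) and ((not (hit or (not done))) -> p)


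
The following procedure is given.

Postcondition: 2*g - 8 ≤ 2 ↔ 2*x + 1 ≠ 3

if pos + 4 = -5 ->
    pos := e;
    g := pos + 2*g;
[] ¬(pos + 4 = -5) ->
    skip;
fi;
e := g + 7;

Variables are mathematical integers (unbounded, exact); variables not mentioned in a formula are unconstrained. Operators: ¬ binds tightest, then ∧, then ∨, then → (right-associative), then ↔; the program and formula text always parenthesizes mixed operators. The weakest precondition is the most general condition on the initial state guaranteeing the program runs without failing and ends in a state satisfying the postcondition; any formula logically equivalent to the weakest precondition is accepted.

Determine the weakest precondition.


Working backward. After the program, the postcondition 2*g - 8 ≤ 2 ↔ 2*x + 1 ≠ 3 must hold; in canonical form it is 2*g ≤ 10 ↔ 2*x ≠ 2.
Before e := g + 7: 2*g ≤ 10 ↔ 2*x ≠ 2
Then branch requires 2*e + 4*g ≤ 10 ↔ 2*x ≠ 2; else branch requires 2*g ≤ 10 ↔ 2*x ≠ 2.
Before the if: (pos = -9 → (2*e + 4*g ≤ 10 ↔ 2*x ≠ 2)) ∧ ((¬(pos = -9)) → (2*g ≤ 10 ↔ 2*x ≠ 2))
Answer: WP = (pos = -9 → (2*e + 4*g ≤ 10 ↔ 2*x ≠ 2)) ∧ ((¬(pos = -9)) → (2*g ≤ 10 ↔ 2*x ≠ 2))


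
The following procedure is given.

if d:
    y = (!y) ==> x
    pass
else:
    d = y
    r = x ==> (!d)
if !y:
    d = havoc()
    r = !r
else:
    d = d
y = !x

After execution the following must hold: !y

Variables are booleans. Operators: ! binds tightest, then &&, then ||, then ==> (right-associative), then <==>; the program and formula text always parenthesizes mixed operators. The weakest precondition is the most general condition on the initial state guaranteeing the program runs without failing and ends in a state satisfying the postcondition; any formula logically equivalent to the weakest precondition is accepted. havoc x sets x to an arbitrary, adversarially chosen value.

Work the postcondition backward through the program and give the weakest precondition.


Working backward. After the program, !y must hold.
Before y := !x: x
Then branch requires x; else branch requires x.
Before the if: ((!y) ==> x) && (y ==> x)
Then branch requires ((!((!y) ==> x)) ==> x) && (((!y) ==> x) ==> x); else branch requires ((!y) ==> x) && (y ==> x).
Before the if: (d ==> (((!((!y) ==> x)) ==> x) && (((!y) ==> x) ==> x))) && ((!d) ==> (((!y) ==> x) && (y ==> x)))
Answer: WP = (d ==> (((!((!y) ==> x)) ==> x) && (((!y) ==> x) ==> x))) && ((!d) ==> (((!y) ==> x) && (y ==> x)))


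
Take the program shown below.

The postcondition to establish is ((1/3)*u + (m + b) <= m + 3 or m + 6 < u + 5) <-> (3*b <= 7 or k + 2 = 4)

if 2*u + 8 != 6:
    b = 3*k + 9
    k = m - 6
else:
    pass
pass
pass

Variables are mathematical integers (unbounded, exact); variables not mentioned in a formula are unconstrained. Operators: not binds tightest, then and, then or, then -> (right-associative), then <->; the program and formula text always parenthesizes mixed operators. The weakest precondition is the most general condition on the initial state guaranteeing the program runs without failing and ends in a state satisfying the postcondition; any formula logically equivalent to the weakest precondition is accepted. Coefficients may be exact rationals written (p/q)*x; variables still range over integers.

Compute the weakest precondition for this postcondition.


Working backward. After the program, the postcondition ((1/3)*u + (m + b) <= m + 3 or m + 6 < u + 5) <-> (3*b <= 7 or k + 2 = 4) must hold; in canonical form it is (b + (1/3)*u <= 3 or m < u - 1) <-> (3*b <= 7 or k = 2).
Before skip: (b + (1/3)*u <= 3 or m < u - 1) <-> (3*b <= 7 or k = 2)
Before skip: (b + (1/3)*u <= 3 or m < u - 1) <-> (3*b <= 7 or k = 2)
Then branch requires (3*k + (1/3)*u <= -6 or m < u - 1) <-> (9*k <= -20 or m = 8); else branch requires (b + (1/3)*u <= 3 or m < u - 1) <-> (3*b <= 7 or k = 2).
Before the if: (2*u != -2 -> ((3*k + (1/3)*u <= -6 or m < u - 1) <-> (9*k <= -20 or m = 8))) and ((not (2*u != -2)) -> ((b + (1/3)*u <= 3 or m < u - 1) <-> (3*b <= 7 or k = 2)))
Answer: WP = (2*u != -2 -> ((3*k + (1/3)*u <= -6 or m < u - 1) <-> (9*k <= -20 or m = 8))) and ((not (2*u != -2)) -> ((b + (1/3)*u <= 3 or m < u - 1) <-> (3*b <= 7 or k = 2)))


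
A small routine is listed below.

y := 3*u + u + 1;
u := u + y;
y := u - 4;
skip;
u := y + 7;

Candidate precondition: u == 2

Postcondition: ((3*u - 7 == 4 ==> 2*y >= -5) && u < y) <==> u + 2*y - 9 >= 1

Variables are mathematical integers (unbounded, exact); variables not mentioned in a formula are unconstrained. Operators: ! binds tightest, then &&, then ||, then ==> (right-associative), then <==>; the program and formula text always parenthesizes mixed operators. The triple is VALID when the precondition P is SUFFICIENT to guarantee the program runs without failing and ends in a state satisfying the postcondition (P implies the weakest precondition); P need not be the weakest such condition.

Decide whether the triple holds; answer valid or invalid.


Working backward. After the program, the postcondition ((3*u - 7 == 4 ==> 2*y >= -5) && u < y) <==> u + 2*y - 9 >= 1 must hold; in canonical form it is ((3*u == 11 ==> 2*y >= -5) && u < y) <==> u + 2*y >= 10.
Before u := y + 7: !(3*y >= 3)
Before skip: !(3*y >= 3)
Before y := u - 4: !(3*u >= 15)
Before u := u + y: !(3*u + 3*y >= 15)
Before y := 3*u + u + 1: !(15*u >= 12)
The weakest precondition is !(15*u >= 12).
Check whether u == 2 implies it.
Countermodel: at the initial state u = 2, the precondition holds but the weakest precondition fails.
Answer: invalid


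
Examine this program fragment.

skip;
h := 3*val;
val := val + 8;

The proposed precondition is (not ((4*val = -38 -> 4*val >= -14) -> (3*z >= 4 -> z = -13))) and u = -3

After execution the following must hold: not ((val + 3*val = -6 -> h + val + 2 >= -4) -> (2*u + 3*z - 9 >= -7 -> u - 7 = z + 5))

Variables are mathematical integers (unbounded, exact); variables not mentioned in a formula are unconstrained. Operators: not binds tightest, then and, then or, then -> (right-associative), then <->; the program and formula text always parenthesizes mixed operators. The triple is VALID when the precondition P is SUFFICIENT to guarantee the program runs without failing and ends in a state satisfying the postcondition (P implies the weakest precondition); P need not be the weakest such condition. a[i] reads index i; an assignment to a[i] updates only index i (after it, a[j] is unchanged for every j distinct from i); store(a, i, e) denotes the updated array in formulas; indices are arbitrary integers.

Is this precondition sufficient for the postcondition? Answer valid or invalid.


Working backward. After the program, the postcondition not ((val + 3*val = -6 -> h + val + 2 >= -4) -> (2*u + 3*z - 9 >= -7 -> u - 7 = z + 5)) must hold; in canonical form it is not ((4*val = -6 -> h + val >= -6) -> (2*u + 3*z >= 2 -> u = z + 12)).
Before val := val + 8: not ((4*val = -38 -> h + val >= -14) -> (2*u + 3*z >= 2 -> u = z + 12))
Before h := 3*val: not ((4*val = -38 -> 4*val >= -14) -> (2*u + 3*z >= 2 -> u = z + 12))
Before skip: not ((4*val = -38 -> 4*val >= -14) -> (2*u + 3*z >= 2 -> u = z + 12))
The weakest precondition is not ((4*val = -38 -> 4*val >= -14) -> (2*u + 3*z >= 2 -> u = z + 12)).
Check whether (not ((4*val = -38 -> 4*val >= -14) -> (3*z >= 4 -> z = -13))) and u = -3 implies it.
Countermodel: at the initial state u = -3, val = 0, z = 2, the precondition holds but the weakest precondition fails.
Answer: invalid


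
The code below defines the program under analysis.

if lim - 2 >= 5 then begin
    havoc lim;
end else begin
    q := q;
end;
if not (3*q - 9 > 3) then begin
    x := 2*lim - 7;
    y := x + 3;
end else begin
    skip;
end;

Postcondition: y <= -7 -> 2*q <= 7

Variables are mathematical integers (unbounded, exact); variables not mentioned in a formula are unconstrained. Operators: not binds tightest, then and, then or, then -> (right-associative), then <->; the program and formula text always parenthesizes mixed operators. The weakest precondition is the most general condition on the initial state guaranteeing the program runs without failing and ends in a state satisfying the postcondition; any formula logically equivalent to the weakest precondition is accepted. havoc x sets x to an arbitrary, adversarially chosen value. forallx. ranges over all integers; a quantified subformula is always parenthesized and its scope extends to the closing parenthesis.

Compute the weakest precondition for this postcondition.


Working backward. After the program, y <= -7 -> 2*q <= 7 must hold.
Then branch requires 2*lim <= -3 -> 2*q <= 7; else branch requires y <= -7 -> 2*q <= 7.
Before the if: ((not (3*q > 12)) -> (2*lim <= -3 -> 2*q <= 7)) and (3*q > 12 -> (y <= -7 -> 2*q <= 7))
Then branch requires forall lim_1. (((not (3*q > 12)) -> (2*lim_1 <= -3 -> 2*q <= 7)) and (3*q > 12 -> (y <= -7 -> 2*q <= 7))); else branch requires ((not (3*q > 12)) -> (2*lim <= -3 -> 2*q <= 7)) and (3*q > 12 -> (y <= -7 -> 2*q <= 7)).
Before the if: (lim >= 7 -> (forall lim_1. (((not (3*q > 12)) -> (2*lim_1 <= -3 -> 2*q <= 7)) and (3*q > 12 -> (y <= -7 -> 2*q <= 7))))) and ((not (lim >= 7)) -> (((not (3*q > 12)) -> (2*lim <= -3 -> 2*q <= 7)) and (3*q > 12 -> (y <= -7 -> 2*q <= 7))))
Answer: WP = (lim >= 7 -> (forall lim_1. (((not (3*q > 12)) -> (2*lim_1 <= -3 -> 2*q <= 7)) and (3*q > 12 -> (y <= -7 -> 2*q <= 7))))) and ((not (lim >= 7)) -> (((not (3*q > 12)) -> (2*lim <= -3 -> 2*q <= 7)) and (3*q > 12 -> (y <= -7 -> 2*q <= 7))))


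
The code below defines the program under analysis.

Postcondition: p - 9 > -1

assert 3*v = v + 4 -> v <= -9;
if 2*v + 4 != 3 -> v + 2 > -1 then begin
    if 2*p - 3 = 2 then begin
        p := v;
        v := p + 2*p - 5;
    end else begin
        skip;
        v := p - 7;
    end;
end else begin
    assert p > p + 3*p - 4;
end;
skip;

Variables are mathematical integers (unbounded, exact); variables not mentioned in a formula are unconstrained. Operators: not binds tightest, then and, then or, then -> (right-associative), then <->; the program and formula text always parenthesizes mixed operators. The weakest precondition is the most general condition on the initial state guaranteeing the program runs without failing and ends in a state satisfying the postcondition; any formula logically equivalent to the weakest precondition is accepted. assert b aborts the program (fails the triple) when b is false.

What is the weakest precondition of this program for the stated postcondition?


Working backward. After the program, the postcondition p - 9 > -1 must hold; in canonical form it is p > 8.
Before skip: p > 8
Then branch requires (2*p = 5 -> v > 8) and ((not (2*p = 5)) -> p > 8); else branch requires 3*p < 4 and p > 8.
Before the if: ((2*v != -1 -> v > -3) -> ((2*p = 5 -> v > 8) and ((not (2*p = 5)) -> p > 8))) and ((not (2*v != -1 -> v > -3)) -> (3*p < 4 and p > 8))
Before assert 3*v = v + 4 -> v <= -9: (2*v = 4 -> v <= -9) and ((2*v != -1 -> v > -3) -> ((2*p = 5 -> v > 8) and ((not (2*p = 5)) -> p > 8))) and ((not (2*v != -1 -> v > -3)) -> (3*p < 4 and p > 8))
Answer: WP = (2*v = 4 -> v <= -9) and ((2*v != -1 -> v > -3) -> ((2*p = 5 -> v > 8) and ((not (2*p = 5)) -> p > 8))) and ((not (2*v != -1 -> v > -3)) -> (3*p < 4 and p > 8))


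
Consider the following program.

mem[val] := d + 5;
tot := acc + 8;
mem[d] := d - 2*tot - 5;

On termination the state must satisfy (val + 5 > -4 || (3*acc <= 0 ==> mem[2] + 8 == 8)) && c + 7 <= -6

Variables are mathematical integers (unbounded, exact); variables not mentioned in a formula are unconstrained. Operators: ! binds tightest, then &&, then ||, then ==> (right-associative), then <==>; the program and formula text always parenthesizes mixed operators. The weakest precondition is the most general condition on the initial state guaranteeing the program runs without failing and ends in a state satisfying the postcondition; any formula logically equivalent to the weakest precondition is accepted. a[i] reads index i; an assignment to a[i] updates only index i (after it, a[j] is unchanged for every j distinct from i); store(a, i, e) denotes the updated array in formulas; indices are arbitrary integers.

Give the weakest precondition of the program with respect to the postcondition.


Working backward. After the program, the postcondition (val + 5 > -4 || (3*acc <= 0 ==> mem[2] + 8 == 8)) && c + 7 <= -6 must hold; in canonical form it is (val > -9 || (3*acc <= 0 ==> mem[2] == 0)) && c <= -13.
Before mem[d] := d - 2*tot - 5: (val > -9 || (3*acc <= 0 ==> store(mem, d, d - 2*tot - 5)[2] == 0)) && c <= -13
Before tot := acc + 8: (val > -9 || (3*acc <= 0 ==> store(mem, d, -2*acc + d - 21)[2] == 0)) && c <= -13
Before mem[val] := d + 5: (val > -9 || (3*acc <= 0 ==> store(store(mem, val, d + 5), d, -2*acc + d - 21)[2] == 0)) && c <= -13
Answer: WP = (val > -9 || (3*acc <= 0 ==> store(store(mem, val, d + 5), d, -2*acc + d - 21)[2] == 0)) && c <= -13


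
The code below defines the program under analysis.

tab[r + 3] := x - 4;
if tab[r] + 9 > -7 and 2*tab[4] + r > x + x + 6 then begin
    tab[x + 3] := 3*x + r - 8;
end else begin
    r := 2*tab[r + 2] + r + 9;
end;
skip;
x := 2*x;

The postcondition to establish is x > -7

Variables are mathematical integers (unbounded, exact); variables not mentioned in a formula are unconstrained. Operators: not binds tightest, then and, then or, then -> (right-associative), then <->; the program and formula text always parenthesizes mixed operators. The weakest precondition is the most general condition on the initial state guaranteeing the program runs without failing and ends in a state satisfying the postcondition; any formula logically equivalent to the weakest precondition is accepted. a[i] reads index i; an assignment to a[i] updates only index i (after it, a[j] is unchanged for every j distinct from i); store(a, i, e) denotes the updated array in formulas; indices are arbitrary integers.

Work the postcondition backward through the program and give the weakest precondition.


Working backward. After the program, x > -7 must hold.
Before x := 2*x: 2*x > -7
Before skip: 2*x > -7
Then branch requires 2*x > -7; else branch requires 2*x > -7.
Before the if: ((tab[r] > -16 and 2*tab[4] + r > 2*x + 6) -> 2*x > -7) and ((not (tab[r] > -16 and 2*tab[4] + r > 2*x + 6)) -> 2*x > -7)
Before tab[r + 3] := x - 4: ((store(tab, r + 3, x - 4)[r] > -16 and 2*store(tab, r + 3, x - 4)[4] + r > 2*x + 6) -> 2*x > -7) and ((not (store(tab, r + 3, x - 4)[r] > -16 and 2*store(tab, r + 3, x - 4)[4] + r > 2*x + 6)) -> 2*x > -7)
Answer: WP = ((store(tab, r + 3, x - 4)[r] > -16 and 2*store(tab, r + 3, x - 4)[4] + r > 2*x + 6) -> 2*x > -7) and ((not (store(tab, r + 3, x - 4)[r] > -16 and 2*store(tab, r + 3, x - 4)[4] + r > 2*x + 6)) -> 2*x > -7)


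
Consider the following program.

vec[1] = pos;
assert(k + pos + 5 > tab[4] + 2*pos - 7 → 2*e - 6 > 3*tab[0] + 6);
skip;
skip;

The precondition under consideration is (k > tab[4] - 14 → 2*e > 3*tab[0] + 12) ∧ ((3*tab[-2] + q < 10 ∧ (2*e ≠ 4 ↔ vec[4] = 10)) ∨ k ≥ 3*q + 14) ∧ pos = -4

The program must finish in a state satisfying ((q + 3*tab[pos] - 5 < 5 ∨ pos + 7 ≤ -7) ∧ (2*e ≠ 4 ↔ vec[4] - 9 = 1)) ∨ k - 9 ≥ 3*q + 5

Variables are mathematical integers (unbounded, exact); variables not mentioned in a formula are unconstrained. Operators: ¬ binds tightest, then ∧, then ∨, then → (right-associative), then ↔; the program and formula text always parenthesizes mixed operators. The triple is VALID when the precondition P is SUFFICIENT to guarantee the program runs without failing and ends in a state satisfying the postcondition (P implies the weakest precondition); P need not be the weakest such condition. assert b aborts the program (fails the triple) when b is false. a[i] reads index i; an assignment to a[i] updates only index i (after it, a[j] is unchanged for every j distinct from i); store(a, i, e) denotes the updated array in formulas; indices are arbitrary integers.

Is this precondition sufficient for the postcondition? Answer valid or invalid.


Working backward. After the program, the postcondition ((q + 3*tab[pos] - 5 < 5 ∨ pos + 7 ≤ -7) ∧ (2*e ≠ 4 ↔ vec[4] - 9 = 1)) ∨ k - 9 ≥ 3*q + 5 must hold; in canonical form it is ((3*tab[pos] + q < 10 ∨ pos ≤ -14) ∧ (2*e ≠ 4 ↔ vec[4] = 10)) ∨ k ≥ 3*q + 14.
Before skip: ((3*tab[pos] + q < 10 ∨ pos ≤ -14) ∧ (2*e ≠ 4 ↔ vec[4] = 10)) ∨ k ≥ 3*q + 14
Before skip: ((3*tab[pos] + q < 10 ∨ pos ≤ -14) ∧ (2*e ≠ 4 ↔ vec[4] = 10)) ∨ k ≥ 3*q + 14
Before assert k + pos + 5 > tab[4] + 2*pos - 7 → 2*e - 6 > 3*tab[0] + 6: (k > tab[4] + pos - 12 → 2*e > 3*tab[0] + 12) ∧ (((3*tab[pos] + q < 10 ∨ pos ≤ -14) ∧ (2*e ≠ 4 ↔ vec[4] = 10)) ∨ k ≥ 3*q + 14)
Before vec[1] := pos: (k > tab[4] + pos - 12 → 2*e > 3*tab[0] + 12) ∧ (((3*tab[pos] + q < 10 ∨ pos ≤ -14) ∧ (2*e ≠ 4 ↔ vec[4] = 10)) ∨ k ≥ 3*q + 14)
The weakest precondition is (k > tab[4] + pos - 12 → 2*e > 3*tab[0] + 12) ∧ (((3*tab[pos] + q < 10 ∨ pos ≤ -14) ∧ (2*e ≠ 4 ↔ vec[4] = 10)) ∨ k ≥ 3*q + 14).
Check whether (k > tab[4] - 14 → 2*e > 3*tab[0] + 12) ∧ ((3*tab[-2] + q < 10 ∧ (2*e ≠ 4 ↔ vec[4] = 10)) ∨ k ≥ 3*q + 14) ∧ pos = -4 implies it.
Countermodel: at the initial state e = 0, k = 0, pos = -4, q = 0, tab = {[-4] = 7040, [-2] = -15521, [0] = 7040, [4] = 14, elsewhere 7040}, vec = {[-4] = 10, [-2] = 10, [0] = 10, [4] = 10, elsewhere 10}, the precondition holds but the weakest precondition fails.
Answer: invalid


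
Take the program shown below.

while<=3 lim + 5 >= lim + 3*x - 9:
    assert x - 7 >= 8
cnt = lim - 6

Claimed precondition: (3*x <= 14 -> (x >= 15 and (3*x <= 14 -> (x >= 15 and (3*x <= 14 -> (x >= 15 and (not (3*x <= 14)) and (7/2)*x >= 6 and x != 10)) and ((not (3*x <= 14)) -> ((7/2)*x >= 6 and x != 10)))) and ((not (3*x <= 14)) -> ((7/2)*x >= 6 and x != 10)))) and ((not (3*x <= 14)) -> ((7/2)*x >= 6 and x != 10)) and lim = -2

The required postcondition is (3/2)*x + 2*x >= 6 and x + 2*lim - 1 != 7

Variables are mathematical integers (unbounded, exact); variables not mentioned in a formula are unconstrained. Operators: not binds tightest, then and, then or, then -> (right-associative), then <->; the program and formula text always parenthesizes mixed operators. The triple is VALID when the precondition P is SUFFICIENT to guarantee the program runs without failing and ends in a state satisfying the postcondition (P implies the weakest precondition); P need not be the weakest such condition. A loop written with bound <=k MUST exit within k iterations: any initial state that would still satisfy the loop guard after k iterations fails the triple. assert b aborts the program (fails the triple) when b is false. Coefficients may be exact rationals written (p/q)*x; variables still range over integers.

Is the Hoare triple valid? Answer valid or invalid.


Working backward. After the program, the postcondition (3/2)*x + 2*x >= 6 and x + 2*lim - 1 != 7 must hold; in canonical form it is (7/2)*x >= 6 and 2*lim + x != 8.
Before cnt := lim - 6: (7/2)*x >= 6 and 2*lim + x != 8
Before the loop (bound <=3), unroll the exhaustion recursion (WP_0 = exit-now case; WP_j = one more guarded iteration, up to j = 3):
  WP_0: (not (3*x <= 14)) and (7/2)*x >= 6 and 2*lim + x != 8
  WP_1: (3*x <= 14 -> (x >= 15 and (not (3*x <= 14)) and (7/2)*x >= 6 and 2*lim + x != 8)) and ((not (3*x <= 14)) -> ((7/2)*x >= 6 and 2*lim + x != 8))
  WP_2: (3*x <= 14 -> (x >= 15 and (3*x <= 14 -> (x >= 15 and (not (3*x <= 14)) and (7/2)*x >= 6 and 2*lim + x != 8)) and ((not (3*x <= 14)) -> ((7/2)*x >= 6 and 2*lim + x != 8)))) and ((not (3*x <= 14)) -> ((7/2)*x >= 6 and 2*lim + x != 8))
  WP_3: (3*x <= 14 -> (x >= 15 and (3*x <= 14 -> (x >= 15 and (3*x <= 14 -> (x >= 15 and (not (3*x <= 14)) and (7/2)*x >= 6 and 2*lim + x != 8)) and ((not (3*x <= 14)) -> ((7/2)*x >= 6 and 2*lim + x != 8)))) and ((not (3*x <= 14)) -> ((7/2)*x >= 6 and 2*lim + x != 8)))) and ((not (3*x <= 14)) -> ((7/2)*x >= 6 and 2*lim + x != 8))
So before the loop: (3*x <= 14 -> (x >= 15 and (3*x <= 14 -> (x >= 15 and (3*x <= 14 -> (x >= 15 and (not (3*x <= 14)) and (7/2)*x >= 6 and 2*lim + x != 8)) and ((not (3*x <= 14)) -> ((7/2)*x >= 6 and 2*lim + x != 8)))) and ((not (3*x <= 14)) -> ((7/2)*x >= 6 and 2*lim + x != 8)))) and ((not (3*x <= 14)) -> ((7/2)*x >= 6 and 2*lim + x != 8))
The weakest precondition is (3*x <= 14 -> (x >= 15 and (3*x <= 14 -> (x >= 15 and (3*x <= 14 -> (x >= 15 and (not (3*x <= 14)) and (7/2)*x >= 6 and 2*lim + x != 8)) and ((not (3*x <= 14)) -> ((7/2)*x >= 6 and 2*lim + x != 8)))) and ((not (3*x <= 14)) -> ((7/2)*x >= 6 and 2*lim + x != 8)))) and ((not (3*x <= 14)) -> ((7/2)*x >= 6 and 2*lim + x != 8)).
Check whether (3*x <= 14 -> (x >= 15 and (3*x <= 14 -> (x >= 15 and (3*x <= 14 -> (x >= 15 and (not (3*x <= 14)) and (7/2)*x >= 6 and x != 10)) and ((not (3*x <= 14)) -> ((7/2)*x >= 6 and x != 10)))) and ((not (3*x <= 14)) -> ((7/2)*x >= 6 and x != 10)))) and ((not (3*x <= 14)) -> ((7/2)*x >= 6 and x != 10)) and lim = -2 implies it.
Countermodel: at the initial state lim = -2, x = 12, the precondition holds but the weakest precondition fails.
Answer: invalid


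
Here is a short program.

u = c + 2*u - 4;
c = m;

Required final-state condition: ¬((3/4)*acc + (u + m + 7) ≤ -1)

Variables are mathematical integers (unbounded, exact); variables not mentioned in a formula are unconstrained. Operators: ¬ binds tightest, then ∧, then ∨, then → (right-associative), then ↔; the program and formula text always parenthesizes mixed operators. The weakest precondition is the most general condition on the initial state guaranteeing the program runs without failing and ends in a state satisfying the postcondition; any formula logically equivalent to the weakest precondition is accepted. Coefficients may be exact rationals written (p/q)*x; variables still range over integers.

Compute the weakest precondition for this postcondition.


Working backward. After the program, the postcondition ¬((3/4)*acc + (u + m + 7) ≤ -1) must hold; in canonical form it is ¬((3/4)*acc + m + u ≤ -8).
Before c := m: ¬((3/4)*acc + m + u ≤ -8)
Before u := c + 2*u - 4: ¬((3/4)*acc + c + m + 2*u ≤ -4)
Answer: WP = ¬((3/4)*acc + c + m + 2*u ≤ -4)


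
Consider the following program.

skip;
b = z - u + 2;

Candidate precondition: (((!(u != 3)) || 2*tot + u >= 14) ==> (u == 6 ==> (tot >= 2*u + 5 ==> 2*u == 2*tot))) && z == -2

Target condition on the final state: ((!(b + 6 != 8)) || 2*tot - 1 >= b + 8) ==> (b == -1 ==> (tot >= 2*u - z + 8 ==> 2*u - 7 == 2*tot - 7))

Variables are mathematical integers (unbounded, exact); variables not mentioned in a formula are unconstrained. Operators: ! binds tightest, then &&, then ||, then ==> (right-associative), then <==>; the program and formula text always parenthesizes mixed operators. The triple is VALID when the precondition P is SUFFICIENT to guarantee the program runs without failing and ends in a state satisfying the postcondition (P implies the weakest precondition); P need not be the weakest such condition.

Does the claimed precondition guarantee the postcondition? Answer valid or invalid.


Working backward. After the program, the postcondition ((!(b + 6 != 8)) || 2*tot - 1 >= b + 8) ==> (b == -1 ==> (tot >= 2*u - z + 8 ==> 2*u - 7 == 2*tot - 7)) must hold; in canonical form it is ((!(b != 2)) || 2*tot >= b + 9) ==> (b == -1 ==> (tot + z >= 2*u + 8 ==> 2*u == 2*tot)).
Before b := z - u + 2: ((!(z != u)) || 2*tot + u >= z + 11) ==> (z == u - 3 ==> (tot + z >= 2*u + 8 ==> 2*u == 2*tot))
Before skip: ((!(z != u)) || 2*tot + u >= z + 11) ==> (z == u - 3 ==> (tot + z >= 2*u + 8 ==> 2*u == 2*tot))
The weakest precondition is ((!(z != u)) || 2*tot + u >= z + 11) ==> (z == u - 3 ==> (tot + z >= 2*u + 8 ==> 2*u == 2*tot)).
Check whether (((!(u != 3)) || 2*tot + u >= 14) ==> (u == 6 ==> (tot >= 2*u + 5 ==> 2*u == 2*tot))) && z == -2 implies it.
Countermodel: at the initial state tot = 12, u = 1, z = -2, the precondition holds but the weakest precondition fails.
Answer: invalid


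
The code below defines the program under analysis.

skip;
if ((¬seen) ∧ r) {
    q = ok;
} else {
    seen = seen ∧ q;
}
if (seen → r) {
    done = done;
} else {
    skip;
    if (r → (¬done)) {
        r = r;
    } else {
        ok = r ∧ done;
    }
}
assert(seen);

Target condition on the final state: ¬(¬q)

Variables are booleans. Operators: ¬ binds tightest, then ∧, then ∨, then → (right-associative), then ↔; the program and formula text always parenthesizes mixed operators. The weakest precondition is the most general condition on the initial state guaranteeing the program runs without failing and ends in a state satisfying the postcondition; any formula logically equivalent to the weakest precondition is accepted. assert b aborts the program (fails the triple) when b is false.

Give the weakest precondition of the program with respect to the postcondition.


Working backward. After the program, the postcondition ¬(¬q) must hold; in canonical form it is q.
Before assert seen: seen ∧ q
Then branch requires seen ∧ q; else branch requires ((r → (¬done)) → (seen ∧ q)) ∧ ((¬(r → (¬done))) → (seen ∧ q)).
Before the if: ((seen → r) → (seen ∧ q)) ∧ ((¬(seen → r)) → (((r → (¬done)) → (seen ∧ q)) ∧ ((¬(r → (¬done))) → (seen ∧ q))))
Then branch requires ((seen → r) → (seen ∧ ok)) ∧ ((¬(seen → r)) → (((r → (¬done)) → (seen ∧ ok)) ∧ ((¬(r → (¬done))) → (seen ∧ ok)))); else branch requires (((seen ∧ q) → r) → (seen ∧ q)) ∧ ((¬((seen ∧ q) → r)) → (((r → (¬done)) → (seen ∧ q)) ∧ ((¬(r → (¬done))) → (seen ∧ q)))).
Before the if: (((¬seen) ∧ r) → (((seen → r) → (seen ∧ ok)) ∧ ((¬(seen → r)) → (((r → (¬done)) → (seen ∧ ok)) ∧ ((¬(r → (¬done))) → (seen ∧ ok)))))) ∧ ((¬((¬seen) ∧ r)) → ((((seen ∧ q) → r) → (seen ∧ q)) ∧ ((¬((seen ∧ q) → r)) → (((r → (¬done)) → (seen ∧ q)) ∧ ((¬(r → (¬done))) → (seen ∧ q))))))
Before skip: (((¬seen) ∧ r) → (((seen → r) → (seen ∧ ok)) ∧ ((¬(seen → r)) → (((r → (¬done)) → (seen ∧ ok)) ∧ ((¬(r → (¬done))) → (seen ∧ ok)))))) ∧ ((¬((¬seen) ∧ r)) → ((((seen ∧ q) → r) → (seen ∧ q)) ∧ ((¬((seen ∧ q) → r)) → (((r → (¬done)) → (seen ∧ q)) ∧ ((¬(r → (¬done))) → (seen ∧ q))))))
Answer: WP = (((¬seen) ∧ r) → (((seen → r) → (seen ∧ ok)) ∧ ((¬(seen → r)) → (((r → (¬done)) → (seen ∧ ok)) ∧ ((¬(r → (¬done))) → (seen ∧ ok)))))) ∧ ((¬((¬seen) ∧ r)) → ((((seen ∧ q) → r) → (seen ∧ q)) ∧ ((¬((seen ∧ q) → r)) → (((r → (¬done)) → (seen ∧ q)) ∧ ((¬(r → (¬done))) → (seen ∧ q))))))


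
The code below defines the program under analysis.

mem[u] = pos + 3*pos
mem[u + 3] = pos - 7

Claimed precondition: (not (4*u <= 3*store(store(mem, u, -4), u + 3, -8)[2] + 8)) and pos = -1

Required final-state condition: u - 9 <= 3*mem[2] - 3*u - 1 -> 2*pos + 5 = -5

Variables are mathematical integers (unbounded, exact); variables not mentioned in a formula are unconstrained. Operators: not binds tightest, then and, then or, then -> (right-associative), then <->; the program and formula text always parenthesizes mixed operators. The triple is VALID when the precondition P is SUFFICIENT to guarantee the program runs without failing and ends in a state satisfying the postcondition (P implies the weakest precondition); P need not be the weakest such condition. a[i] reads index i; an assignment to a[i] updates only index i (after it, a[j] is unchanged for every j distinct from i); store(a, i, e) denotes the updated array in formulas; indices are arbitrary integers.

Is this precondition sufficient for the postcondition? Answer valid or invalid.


Working backward. After the program, the postcondition u - 9 <= 3*mem[2] - 3*u - 1 -> 2*pos + 5 = -5 must hold; in canonical form it is 4*u <= 3*mem[2] + 8 -> 2*pos = -10.
Before mem[u + 3] := pos - 7: 4*u <= 3*store(mem, u + 3, pos - 7)[2] + 8 -> 2*pos = -10
Before mem[u] := pos + 3*pos: 4*u <= 3*store(store(mem, u, 4*pos), u + 3, pos - 7)[2] + 8 -> 2*pos = -10
The weakest precondition is 4*u <= 3*store(store(mem, u, 4*pos), u + 3, pos - 7)[2] + 8 -> 2*pos = -10.
Check whether (not (4*u <= 3*store(store(mem, u, -4), u + 3, -8)[2] + 8)) and pos = -1 implies it.
Every state satisfying the precondition satisfies the weakest precondition: the implication holds.
Answer: valid


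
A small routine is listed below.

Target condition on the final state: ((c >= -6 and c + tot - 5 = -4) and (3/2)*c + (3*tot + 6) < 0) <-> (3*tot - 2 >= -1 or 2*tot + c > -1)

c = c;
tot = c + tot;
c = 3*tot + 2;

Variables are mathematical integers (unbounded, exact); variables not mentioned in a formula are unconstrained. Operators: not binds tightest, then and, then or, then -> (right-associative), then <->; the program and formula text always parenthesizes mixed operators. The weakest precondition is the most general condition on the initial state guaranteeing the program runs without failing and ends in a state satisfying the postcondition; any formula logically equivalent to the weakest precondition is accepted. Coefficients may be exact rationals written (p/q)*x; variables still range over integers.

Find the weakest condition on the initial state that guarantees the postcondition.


Working backward. After the program, the postcondition ((c >= -6 and c + tot - 5 = -4) and (3/2)*c + (3*tot + 6) < 0) <-> (3*tot - 2 >= -1 or 2*tot + c > -1) must hold; in canonical form it is (c >= -6 and c + tot = 1 and (3/2)*c + 3*tot < -6) <-> (3*tot >= 1 or c + 2*tot > -1).
Before c := 3*tot + 2: (3*tot >= -8 and 4*tot = -1 and (15/2)*tot < -9) <-> (3*tot >= 1 or 5*tot > -3)
Before tot := c + tot: (3*c + 3*tot >= -8 and 4*c + 4*tot = -1 and (15/2)*c + (15/2)*tot < -9) <-> (3*c + 3*tot >= 1 or 5*c + 5*tot > -3)
Before c := c: (3*c + 3*tot >= -8 and 4*c + 4*tot = -1 and (15/2)*c + (15/2)*tot < -9) <-> (3*c + 3*tot >= 1 or 5*c + 5*tot > -3)
Answer: WP = (3*c + 3*tot >= -8 and 4*c + 4*tot = -1 and (15/2)*c + (15/2)*tot < -9) <-> (3*c + 3*tot >= 1 or 5*c + 5*tot > -3)


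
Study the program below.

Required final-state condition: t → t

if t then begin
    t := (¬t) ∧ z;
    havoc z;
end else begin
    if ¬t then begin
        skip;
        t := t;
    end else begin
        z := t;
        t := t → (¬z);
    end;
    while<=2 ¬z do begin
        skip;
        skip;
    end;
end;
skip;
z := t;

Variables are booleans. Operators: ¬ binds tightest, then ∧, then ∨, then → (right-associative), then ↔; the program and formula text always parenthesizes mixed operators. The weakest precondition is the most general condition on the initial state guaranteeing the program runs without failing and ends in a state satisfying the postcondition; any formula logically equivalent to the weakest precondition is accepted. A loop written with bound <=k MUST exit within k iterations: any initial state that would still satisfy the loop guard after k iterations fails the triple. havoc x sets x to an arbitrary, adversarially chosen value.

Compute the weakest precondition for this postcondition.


Working backward. After the program, the postcondition t → t must hold; in canonical form it is true.
Before z := t: true
Before skip: true
Then branch requires true; else branch requires ((¬t) → ((¬z) → ((¬z) → z))) ∧ (t → ((¬t) → ((¬t) → t))).
Before the if: (¬t) → (((¬t) → ((¬z) → ((¬z) → z))) ∧ (t → ((¬t) → ((¬t) → t))))
Answer: WP = (¬t) → (((¬t) → ((¬z) → ((¬z) → z))) ∧ (t → ((¬t) → ((¬t) → t))))


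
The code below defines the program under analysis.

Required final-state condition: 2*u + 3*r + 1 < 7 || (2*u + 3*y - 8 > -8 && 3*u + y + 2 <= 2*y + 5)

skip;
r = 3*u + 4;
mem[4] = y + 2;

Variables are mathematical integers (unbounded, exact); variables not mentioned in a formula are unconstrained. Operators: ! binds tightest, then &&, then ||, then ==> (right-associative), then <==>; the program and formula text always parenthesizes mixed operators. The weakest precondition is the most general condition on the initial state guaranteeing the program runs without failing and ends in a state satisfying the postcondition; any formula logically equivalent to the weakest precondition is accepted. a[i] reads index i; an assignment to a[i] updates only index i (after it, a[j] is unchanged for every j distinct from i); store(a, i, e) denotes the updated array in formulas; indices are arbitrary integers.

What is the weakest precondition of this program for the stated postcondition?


Working backward. After the program, the postcondition 2*u + 3*r + 1 < 7 || (2*u + 3*y - 8 > -8 && 3*u + y + 2 <= 2*y + 5) must hold; in canonical form it is 3*r + 2*u < 6 || (2*u + 3*y > 0 && 3*u <= y + 3).
Before mem[4] := y + 2: 3*r + 2*u < 6 || (2*u + 3*y > 0 && 3*u <= y + 3)
Before r := 3*u + 4: 11*u < -6 || (2*u + 3*y > 0 && 3*u <= y + 3)
Before skip: 11*u < -6 || (2*u + 3*y > 0 && 3*u <= y + 3)
Answer: WP = 11*u < -6 || (2*u + 3*y > 0 && 3*u <= y + 3)


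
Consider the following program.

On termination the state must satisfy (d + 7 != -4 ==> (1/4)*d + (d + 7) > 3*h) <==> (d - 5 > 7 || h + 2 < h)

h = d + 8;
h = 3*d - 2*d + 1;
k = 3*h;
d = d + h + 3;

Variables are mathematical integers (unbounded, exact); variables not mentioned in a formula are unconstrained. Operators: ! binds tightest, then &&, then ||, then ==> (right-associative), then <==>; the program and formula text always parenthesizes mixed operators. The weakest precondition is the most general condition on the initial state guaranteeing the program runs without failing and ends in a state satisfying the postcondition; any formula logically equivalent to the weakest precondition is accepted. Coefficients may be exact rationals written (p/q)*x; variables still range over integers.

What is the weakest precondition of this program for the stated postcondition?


Working backward. After the program, the postcondition (d + 7 != -4 ==> (1/4)*d + (d + 7) > 3*h) <==> (d - 5 > 7 || h + 2 < h) must hold; in canonical form it is (d != -11 ==> (5/4)*d > 3*h - 7) <==> d > 12.
Before d := d + h + 3: (d + h != -14 ==> (5/4)*d > (7/4)*h - 43/4) <==> d + h > 9
Before k := 3*h: (d + h != -14 ==> (5/4)*d > (7/4)*h - 43/4) <==> d + h > 9
Before h := 3*d - 2*d + 1: (2*d != -15 ==> (1/2)*d < 9) <==> 2*d > 8
Before h := d + 8: (2*d != -15 ==> (1/2)*d < 9) <==> 2*d > 8
Answer: WP = (2*d != -15 ==> (1/2)*d < 9) <==> 2*d > 8


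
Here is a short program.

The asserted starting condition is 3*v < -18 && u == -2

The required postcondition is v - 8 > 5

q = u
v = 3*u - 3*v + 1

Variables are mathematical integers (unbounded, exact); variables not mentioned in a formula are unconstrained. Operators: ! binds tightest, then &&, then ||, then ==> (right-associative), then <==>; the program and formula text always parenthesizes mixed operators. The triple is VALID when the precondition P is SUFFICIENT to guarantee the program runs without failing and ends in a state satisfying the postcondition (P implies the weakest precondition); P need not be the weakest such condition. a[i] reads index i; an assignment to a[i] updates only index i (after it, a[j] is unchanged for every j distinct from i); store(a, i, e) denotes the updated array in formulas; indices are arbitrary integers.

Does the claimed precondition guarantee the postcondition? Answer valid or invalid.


Working backward. After the program, the postcondition v - 8 > 5 must hold; in canonical form it is v > 13.
Before v := 3*u - 3*v + 1: 3*u > 3*v + 12
Before q := u: 3*u > 3*v + 12
The weakest precondition is 3*u > 3*v + 12.
Check whether 3*v < -18 && u == -2 implies it.
Every state satisfying the precondition satisfies the weakest precondition: the implication holds.
Answer: valid


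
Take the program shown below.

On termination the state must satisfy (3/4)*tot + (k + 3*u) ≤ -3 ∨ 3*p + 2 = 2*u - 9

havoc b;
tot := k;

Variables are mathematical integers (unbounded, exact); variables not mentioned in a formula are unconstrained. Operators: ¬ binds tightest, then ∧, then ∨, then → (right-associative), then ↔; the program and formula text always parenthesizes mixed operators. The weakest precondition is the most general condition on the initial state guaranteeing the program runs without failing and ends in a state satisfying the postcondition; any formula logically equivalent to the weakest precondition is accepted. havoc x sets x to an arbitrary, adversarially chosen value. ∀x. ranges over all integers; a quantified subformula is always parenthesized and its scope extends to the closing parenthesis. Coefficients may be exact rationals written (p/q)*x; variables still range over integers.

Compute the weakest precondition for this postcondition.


Working backward. After the program, the postcondition (3/4)*tot + (k + 3*u) ≤ -3 ∨ 3*p + 2 = 2*u - 9 must hold; in canonical form it is k + (3/4)*tot + 3*u ≤ -3 ∨ 3*p = 2*u - 11.
Before tot := k: (7/4)*k + 3*u ≤ -3 ∨ 3*p = 2*u - 11
Before havoc b: (7/4)*k + 3*u ≤ -3 ∨ 3*p = 2*u - 11
Answer: WP = (7/4)*k + 3*u ≤ -3 ∨ 3*p = 2*u - 11


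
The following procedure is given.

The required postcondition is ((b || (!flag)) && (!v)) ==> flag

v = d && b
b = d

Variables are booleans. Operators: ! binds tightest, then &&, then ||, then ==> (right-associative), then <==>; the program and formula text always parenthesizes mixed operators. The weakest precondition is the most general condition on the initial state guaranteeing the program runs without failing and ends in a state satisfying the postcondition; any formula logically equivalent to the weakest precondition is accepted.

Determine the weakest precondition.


Working backward. After the program, ((b || (!flag)) && (!v)) ==> flag must hold.
Before b := d: ((d || (!flag)) && (!v)) ==> flag
Before v := d && b: ((d || (!flag)) && (!(d && b))) ==> flag
Answer: WP = ((d || (!flag)) && (!(d && b))) ==> flag


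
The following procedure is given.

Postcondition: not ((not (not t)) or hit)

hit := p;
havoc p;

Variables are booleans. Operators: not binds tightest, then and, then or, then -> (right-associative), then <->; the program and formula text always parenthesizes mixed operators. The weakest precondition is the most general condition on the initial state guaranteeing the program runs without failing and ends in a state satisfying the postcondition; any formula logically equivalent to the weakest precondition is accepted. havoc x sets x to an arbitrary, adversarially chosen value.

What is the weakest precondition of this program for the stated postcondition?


Working backward. After the program, the postcondition not ((not (not t)) or hit) must hold; in canonical form it is not (t or hit).
Before havoc p: not (t or hit)
Before hit := p: not (t or p)
Answer: WP = not (t or p)
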